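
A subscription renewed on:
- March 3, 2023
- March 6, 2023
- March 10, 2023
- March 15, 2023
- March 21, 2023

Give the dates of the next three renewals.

Gaps: 3, 4, 5, 6 days — each gap is 1 larger than the previous one.
Next gap: 7 days. March 21, 2023 + 7 days = March 28, 2023.
Next gap: 8 days. March 28, 2023 + 8 days = April 5, 2023.
Next gap: 9 days. April 5, 2023 + 9 days = April 14, 2023.

March 28, 2023; April 5, 2023; April 14, 2023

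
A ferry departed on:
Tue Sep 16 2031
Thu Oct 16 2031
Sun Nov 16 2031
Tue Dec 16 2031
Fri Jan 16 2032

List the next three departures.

The day-of-month is always 16 (30, 31, 30, 31 days between events).
So this recurs on the 16th of each month.
February 2032: Mon Feb 16 2032.
Next: March 2032 → Tue Mar 16 2032.
Next: April 2032 → Fri Apr 16 2032.

Mon Feb 16 2032, Tue Mar 16 2032, Fri Apr 16 2032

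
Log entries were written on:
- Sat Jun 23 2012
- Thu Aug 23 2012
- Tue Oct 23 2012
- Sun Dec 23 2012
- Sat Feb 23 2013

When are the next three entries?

Tue Apr 23 2013, Sun Jun 23 2013, Fri Aug 23 2013

Gaps: 61, 61, 61, 62 days — not constant. Every event is on the 23rd of the month.
Pattern: the 23rd of every 2 months.
Next: April 2013 → Tue Apr 23 2013.
Next: June 2013 → Sun Jun 23 2013.
Next: August 2013 → Fri Aug 23 2013.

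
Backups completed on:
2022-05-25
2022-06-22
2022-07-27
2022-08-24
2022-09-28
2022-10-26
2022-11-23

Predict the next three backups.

2022-12-28, 2023-01-25, 2023-02-22

These are Wednesdays at 28- or 35-day spacing (28, 35, 28, 35, 28, 28).
The pattern: 4th Wednesday of the month.
4th Wednesday of December 2022: 2022-12-28.
4th Wednesday of January 2023: 2023-01-25.
February 2023 — 4th Wednesday is 2023-02-22.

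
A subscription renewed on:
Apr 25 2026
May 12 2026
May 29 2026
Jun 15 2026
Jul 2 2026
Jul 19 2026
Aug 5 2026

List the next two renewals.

Aug 22 2026, Sep 8 2026

The spacing is 17, 17, 17, 17, 17, 17 days — always 17 days.
Aug 5 2026 + 17 days = Aug 22 2026.
Aug 22 2026 + 17 days = Sep 8 2026.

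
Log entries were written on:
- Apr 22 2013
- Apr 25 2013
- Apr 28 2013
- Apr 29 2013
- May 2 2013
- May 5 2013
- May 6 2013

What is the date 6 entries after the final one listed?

May 20 2013

The gap pattern 3, 3, 1, 3, 3, 1 repeats every 3 events.
These are the Mondays, Thursdays and Sundays of each week.
Next Thursday: May 9 2013.
The following Sunday is May 12 2013.
Next Monday: May 13 2013.
Next Thursday: May 16 2013.
The following Sunday is May 19 2013.
The following Monday is May 20 2013.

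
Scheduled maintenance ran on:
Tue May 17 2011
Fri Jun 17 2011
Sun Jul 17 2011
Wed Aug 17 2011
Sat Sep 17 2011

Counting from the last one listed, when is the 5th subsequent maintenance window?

Each date is the 17th; the gaps (31, 30, 31, 31) track the month lengths.
The rule is the 17th of each month.
Next: October 2011 → Mon Oct 17 2011.
Next: November 2011 → Thu Nov 17 2011.
December 2011: Sat Dec 17 2011.
Next: January 2012 → Tue Jan 17 2012.
February 2012: Fri Feb 17 2012.

Fri Feb 17 2012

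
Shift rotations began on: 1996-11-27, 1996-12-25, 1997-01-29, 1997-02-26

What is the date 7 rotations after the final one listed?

1997-09-24

These are Wednesdays with 28, 35, 28-day gaps.
Each is the final Wednesday of its month — 1997-01-29 is past the 28th, so '4th Wednesday' doesn't fit.
March 1997 ends with Wednesday 1997-03-26.
April 1997 ends with Wednesday 1997-04-30.
May 1997 ends with Wednesday 1997-05-28.
Last Wednesday of June 1997: 1997-06-25.
Last Wednesday of July 1997: 1997-07-30.
Last Wednesday of August 1997: 1997-08-27.
September 1997 ends with Wednesday 1997-09-24.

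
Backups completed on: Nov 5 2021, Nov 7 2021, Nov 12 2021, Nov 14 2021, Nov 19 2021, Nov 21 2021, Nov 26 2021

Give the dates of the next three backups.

Gaps: 2, 5, 2, 5, 2, 5 days — not constant, but cyclic with period 2.
The events fall on every Friday and Sunday.
Next Sunday: Nov 28 2021.
The following Friday is Dec 3 2021.
The following Sunday is Dec 5 2021.

Nov 28 2021, Dec 3 2021, Dec 5 2021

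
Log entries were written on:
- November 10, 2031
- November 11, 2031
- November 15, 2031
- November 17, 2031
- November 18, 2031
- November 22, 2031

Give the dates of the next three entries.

November 24, 2031; November 25, 2031; November 29, 2031

Every event lands on a Monday or Tuesday or Saturday (gaps cycle 1, 4, 2, 1, 4).
So the schedule is: every Monday, Tuesday and Saturday.
The following Monday is November 24, 2031.
Next Tuesday: November 25, 2031.
The following Saturday is November 29, 2031.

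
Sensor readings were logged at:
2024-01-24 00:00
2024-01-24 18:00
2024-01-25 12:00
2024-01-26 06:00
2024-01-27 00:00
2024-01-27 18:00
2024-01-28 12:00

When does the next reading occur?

2024-01-29 06:00

Gaps: 18, 18, 18, 18, 18, 18 hours — each event is 18 hours after the previous one.
2024-01-28 12:00 + 18 h = 2024-01-29 06:00.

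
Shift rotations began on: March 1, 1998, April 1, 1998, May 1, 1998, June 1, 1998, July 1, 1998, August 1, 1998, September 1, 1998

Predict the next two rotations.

Gaps: 31, 30, 31, 30, 31, 31 days — not constant. Every event is on the 1st of the month.
Pattern: the 1st of each month.
October 1998: October 1, 1998.
Next: November 1998 → November 1, 1998.

October 1, 1998; November 1, 1998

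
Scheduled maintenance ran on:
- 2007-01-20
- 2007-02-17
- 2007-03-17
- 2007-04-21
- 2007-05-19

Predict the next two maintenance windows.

Gaps: 28, 28, 35, 28 days — a mix of 28 and 35. Every date is a Saturday.
Each is the 3rd Saturday of its month.
3rd Saturday of June 2007: 2007-06-16.
3rd Saturday of July 2007: 2007-07-21.

2007-06-16, 2007-07-21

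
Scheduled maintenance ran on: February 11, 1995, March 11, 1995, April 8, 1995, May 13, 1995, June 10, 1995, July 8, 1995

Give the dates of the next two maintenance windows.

August 12, 1995; September 9, 1995

These are Saturdays at 28- or 35-day spacing (28, 28, 35, 28, 28).
The pattern: 2nd Saturday of the month.
August 1995 — 2nd Saturday is August 12, 1995.
2nd Saturday of September 1995: September 9, 1995.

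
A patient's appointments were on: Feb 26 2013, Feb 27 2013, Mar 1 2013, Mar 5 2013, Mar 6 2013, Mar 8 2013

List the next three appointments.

Every event lands on a Tuesday or Wednesday or Friday (gaps cycle 1, 2, 4, 1, 2).
So the schedule is: every Tuesday, Wednesday and Friday.
Next Tuesday: Mar 12 2013.
Next Wednesday: Mar 13 2013.
The following Friday is Mar 15 2013.

Mar 12 2013, Mar 13 2013, Mar 15 2013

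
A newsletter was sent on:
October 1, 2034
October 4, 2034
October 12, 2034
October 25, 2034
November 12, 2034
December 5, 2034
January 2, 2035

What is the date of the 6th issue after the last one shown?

Intervals are 3, 8, 13, 18, 23, 28 days — an arithmetic progression with common difference 5.
Next gap: 33 days. January 2, 2035 + 33 days = February 4, 2035.
Next gap: 38 days. February 4, 2035 + 38 days = March 14, 2035.
Next gap: 43 days. March 14, 2035 + 43 days = April 26, 2035.
Next gap: 48 days. April 26, 2035 + 48 days = June 13, 2035.
Next gap: 53 days. June 13, 2035 + 53 days = August 5, 2035.
Next gap: 58 days. August 5, 2035 + 58 days = October 2, 2035.

October 2, 2035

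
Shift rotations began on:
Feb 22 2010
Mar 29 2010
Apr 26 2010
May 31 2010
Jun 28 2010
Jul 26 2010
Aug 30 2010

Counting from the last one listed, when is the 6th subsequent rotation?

Feb 28 2011

Every date is a Monday; gaps 35, 28, 35, 28, 28, 35 days.
Each is the last Monday of its month (at least one falls on the 29th or later, ruling out '4th Monday').
Last Monday of September 2010: Sep 27 2010.
Last Monday of October 2010: Oct 25 2010.
November 2010 ends with Monday Nov 29 2010.
December 2010 ends with Monday Dec 27 2010.
Last Monday of January 2011: Jan 31 2011.
February 2011 ends with Monday Feb 28 2011.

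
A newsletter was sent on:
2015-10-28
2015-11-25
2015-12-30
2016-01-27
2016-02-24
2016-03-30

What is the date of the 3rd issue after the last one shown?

2016-06-29

These are Wednesdays with 28, 35, 28, 28, 35-day gaps.
Each is the final Wednesday of its month — 2015-12-30 is past the 28th, so '4th Wednesday' doesn't fit.
April 2016 ends with Wednesday 2016-04-27.
May 2016 ends with Wednesday 2016-05-25.
Last Wednesday of June 2016: 2016-06-29.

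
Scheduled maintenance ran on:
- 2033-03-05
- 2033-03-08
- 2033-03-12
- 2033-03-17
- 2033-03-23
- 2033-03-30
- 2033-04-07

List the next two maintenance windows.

Intervals are 3, 4, 5, 6, 7, 8 days — an arithmetic progression with common difference 1.
Next gap: 9 days. 2033-04-07 + 9 days = 2033-04-16.
Next gap: 10 days. 2033-04-16 + 10 days = 2033-04-26.

2033-04-16, 2033-04-26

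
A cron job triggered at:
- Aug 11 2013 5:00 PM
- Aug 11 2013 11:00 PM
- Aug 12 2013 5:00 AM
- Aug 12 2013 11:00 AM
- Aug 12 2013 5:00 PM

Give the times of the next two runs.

Aug 12 2013 11:00 PM, Aug 13 2013 5:00 AM

Spacing: 6, 6, 6, 6 h — constant 6 h.
Aug 12 2013 5:00 PM + 6 h = Aug 12 2013 11:00 PM.
Aug 12 2013 11:00 PM + 6 h = Aug 13 2013 5:00 AM.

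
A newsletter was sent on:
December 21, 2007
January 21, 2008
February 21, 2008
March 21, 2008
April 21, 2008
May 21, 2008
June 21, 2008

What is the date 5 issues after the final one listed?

November 21, 2008

Gaps: 31, 31, 29, 31, 30, 31 days — not constant. Every event is on the 21st of the month.
Pattern: the 21st of each month.
July 2008: July 21, 2008.
Next: August 2008 → August 21, 2008.
Next: September 2008 → September 21, 2008.
October 2008: October 21, 2008.
Next: November 2008 → November 21, 2008.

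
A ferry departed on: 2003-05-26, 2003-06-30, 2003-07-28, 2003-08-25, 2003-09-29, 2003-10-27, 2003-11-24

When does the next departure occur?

2003-12-29

These are Mondays with 35, 28, 28, 35, 28, 28-day gaps.
Each is the final Monday of its month — 2003-06-30 is past the 28th, so '4th Monday' doesn't fit.
Last Monday of December 2003: 2003-12-29.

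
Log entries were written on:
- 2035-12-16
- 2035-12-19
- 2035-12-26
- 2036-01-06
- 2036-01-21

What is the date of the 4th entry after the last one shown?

Gaps: 3, 7, 11, 15 days — each gap is 4 larger than the previous one.
Next gap: 19 days. 2036-01-21 + 19 days = 2036-02-09.
Next gap: 23 days. 2036-02-09 + 23 days = 2036-03-03.
Next gap: 27 days. 2036-03-03 + 27 days = 2036-03-30.
Next gap: 31 days. 2036-03-30 + 31 days = 2036-04-30.

2036-04-30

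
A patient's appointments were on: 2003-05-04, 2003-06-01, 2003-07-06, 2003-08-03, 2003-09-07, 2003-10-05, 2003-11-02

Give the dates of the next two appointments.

2003-12-07, 2004-01-04

All dates are Sundays, 28, 35, 28, 35, 28, 28 days apart.
Specifically, the 1st Sunday of each month.
December 2003 — 1st Sunday is 2003-12-07.
January 2004 — 1st Sunday is 2004-01-04.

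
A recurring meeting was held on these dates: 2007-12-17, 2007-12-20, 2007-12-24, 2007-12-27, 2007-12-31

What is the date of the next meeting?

2008-01-03

The gap pattern 3, 4, 3, 4 repeats every 2 events.
These are the Mondays and Thursdays of each week.
Next Thursday: 2008-01-03.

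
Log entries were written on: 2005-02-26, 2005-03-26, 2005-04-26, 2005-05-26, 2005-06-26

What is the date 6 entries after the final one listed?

Gaps: 28, 31, 30, 31 days — not constant. Every event is on the 26th of the month.
Pattern: the 26th of each month.
Next: July 2005 → 2005-07-26.
Next: August 2005 → 2005-08-26.
Next: September 2005 → 2005-09-26.
Next: October 2005 → 2005-10-26.
Next: November 2005 → 2005-11-26.
Next: December 2005 → 2005-12-26.

2005-12-26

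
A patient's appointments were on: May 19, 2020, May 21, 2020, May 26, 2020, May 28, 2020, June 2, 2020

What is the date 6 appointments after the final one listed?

The gap pattern 2, 5, 2, 5 repeats every 2 events.
These are the Tuesdays and Thursdays of each week.
The following Thursday is June 4, 2020.
Next Tuesday: June 9, 2020.
Next Thursday: June 11, 2020.
Next Tuesday: June 16, 2020.
The following Thursday is June 18, 2020.
The following Tuesday is June 23, 2020.

June 23, 2020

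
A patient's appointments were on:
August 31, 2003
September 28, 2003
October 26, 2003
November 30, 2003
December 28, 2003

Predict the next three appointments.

January 25, 2004; February 29, 2004; March 28, 2004

Every date is a Sunday; gaps 28, 28, 35, 28 days.
Each is the last Sunday of its month (at least one falls on the 29th or later, ruling out '4th Sunday').
January 2004 ends with Sunday January 25, 2004.
February 2004 ends with Sunday February 29, 2004.
March 2004 ends with Sunday March 28, 2004.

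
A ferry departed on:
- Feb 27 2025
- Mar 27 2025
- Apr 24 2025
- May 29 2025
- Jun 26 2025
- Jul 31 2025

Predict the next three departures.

Aug 28 2025, Sep 25 2025, Oct 30 2025

These are Thursdays with 28, 28, 35, 28, 35-day gaps.
Each is the final Thursday of its month — May 29 2025 is past the 28th, so '4th Thursday' doesn't fit.
August 2025 ends with Thursday Aug 28 2025.
September 2025 ends with Thursday Sep 25 2025.
October 2025 ends with Thursday Oct 30 2025.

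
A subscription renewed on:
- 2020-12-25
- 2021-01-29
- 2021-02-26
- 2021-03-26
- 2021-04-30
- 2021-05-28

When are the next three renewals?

2021-06-25, 2021-07-30, 2021-08-27

Every date is a Friday; gaps 35, 28, 28, 35, 28 days.
Each is the last Friday of its month (at least one falls on the 29th or later, ruling out '4th Friday').
Last Friday of June 2021: 2021-06-25.
July 2021 ends with Friday 2021-07-30.
Last Friday of August 2021: 2021-08-27.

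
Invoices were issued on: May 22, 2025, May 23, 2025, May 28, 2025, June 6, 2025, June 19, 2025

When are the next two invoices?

Intervals are 1, 5, 9, 13 days — an arithmetic progression with common difference 4.
Next gap: 17 days. June 19, 2025 + 17 days = July 6, 2025.
Next gap: 21 days. July 6, 2025 + 21 days = July 27, 2025.

July 6, 2025; July 27, 2025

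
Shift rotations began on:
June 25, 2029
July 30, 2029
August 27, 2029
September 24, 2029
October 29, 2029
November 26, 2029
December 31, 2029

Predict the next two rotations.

January 28, 2030; February 25, 2030

All Mondays; the gaps (35, 28, 28, 35, 28, 35) vary with month length.
This is the last Monday of each month.
Last Monday of January 2030: January 28, 2030.
Last Monday of February 2030: February 25, 2030.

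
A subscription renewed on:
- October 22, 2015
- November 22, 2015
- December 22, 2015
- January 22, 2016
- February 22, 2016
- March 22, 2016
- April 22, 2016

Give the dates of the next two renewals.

The day-of-month is always 22 (31, 30, 31, 31, 29, 31 days between events).
So this recurs on the 22nd of each month.
Next: May 2016 → May 22, 2016.
June 2016: June 22, 2016.

May 22, 2016; June 22, 2016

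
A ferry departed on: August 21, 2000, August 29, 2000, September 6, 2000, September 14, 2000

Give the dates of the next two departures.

September 22, 2000; September 30, 2000

Gaps between consecutive events: 8, 8, 8 days — a constant 8-day interval.
September 14, 2000 + 8 days = September 22, 2000.
September 22, 2000 + 8 days = September 30, 2000.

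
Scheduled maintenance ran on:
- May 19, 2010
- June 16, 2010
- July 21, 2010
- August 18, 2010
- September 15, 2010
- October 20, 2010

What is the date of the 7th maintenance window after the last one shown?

These are Wednesdays at 28- or 35-day spacing (28, 35, 28, 28, 35).
The pattern: 3rd Wednesday of the month.
3rd Wednesday of November 2010: November 17, 2010.
3rd Wednesday of December 2010: December 15, 2010.
January 2011 — 3rd Wednesday is January 19, 2011.
3rd Wednesday of February 2011: February 16, 2011.
March 2011 — 3rd Wednesday is March 16, 2011.
3rd Wednesday of April 2011: April 20, 2011.
3rd Wednesday of May 2011: May 18, 2011.

May 18, 2011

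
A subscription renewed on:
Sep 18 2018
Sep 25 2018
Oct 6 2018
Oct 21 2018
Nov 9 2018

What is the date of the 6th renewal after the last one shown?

Gaps: 7, 11, 15, 19 days — each gap is 4 larger than the previous one.
Next gap: 23 days. Nov 9 2018 + 23 days = Dec 2 2018.
Next gap: 27 days. Dec 2 2018 + 27 days = Dec 29 2018.
Next gap: 31 days. Dec 29 2018 + 31 days = Jan 29 2019.
Next gap: 35 days. Jan 29 2019 + 35 days = Mar 5 2019.
Next gap: 39 days. Mar 5 2019 + 39 days = Apr 13 2019.
Next gap: 43 days. Apr 13 2019 + 43 days = May 26 2019.

May 26 2019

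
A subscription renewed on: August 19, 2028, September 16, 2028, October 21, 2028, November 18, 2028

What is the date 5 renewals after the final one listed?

April 21, 2029

These are Saturdays at 28- or 35-day spacing (28, 35, 28).
The pattern: 3rd Saturday of the month.
3rd Saturday of December 2028: December 16, 2028.
January 2029 — 3rd Saturday is January 20, 2029.
3rd Saturday of February 2029: February 17, 2029.
March 2029 — 3rd Saturday is March 17, 2029.
3rd Saturday of April 2029: April 21, 2029.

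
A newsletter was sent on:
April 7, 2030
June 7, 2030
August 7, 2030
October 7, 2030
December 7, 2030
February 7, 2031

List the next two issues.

Each date is the 7th; the gaps (61, 61, 61, 61, 62) track the month lengths.
The rule is the 7th of every 2 months.
April 2031: April 7, 2031.
June 2031: June 7, 2031.

April 7, 2031; June 7, 2031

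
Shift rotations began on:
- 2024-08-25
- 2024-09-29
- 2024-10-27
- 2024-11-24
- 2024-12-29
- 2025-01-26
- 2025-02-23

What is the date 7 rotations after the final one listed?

2025-09-28

Every date is a Sunday; gaps 35, 28, 28, 35, 28, 28 days.
Each is the last Sunday of its month (at least one falls on the 29th or later, ruling out '4th Sunday').
Last Sunday of March 2025: 2025-03-30.
Last Sunday of April 2025: 2025-04-27.
Last Sunday of May 2025: 2025-05-25.
June 2025 ends with Sunday 2025-06-29.
Last Sunday of July 2025: 2025-07-27.
Last Sunday of August 2025: 2025-08-31.
September 2025 ends with Sunday 2025-09-28.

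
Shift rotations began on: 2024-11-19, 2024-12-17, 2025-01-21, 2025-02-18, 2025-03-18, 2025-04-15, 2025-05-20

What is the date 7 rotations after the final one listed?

Gaps: 28, 35, 28, 28, 28, 35 days — a mix of 28 and 35. Every date is a Tuesday.
Each is the 3rd Tuesday of its month.
June 2025 — 3rd Tuesday is 2025-06-17.
July 2025 — 3rd Tuesday is 2025-07-15.
3rd Tuesday of August 2025: 2025-08-19.
3rd Tuesday of September 2025: 2025-09-16.
3rd Tuesday of October 2025: 2025-10-21.
3rd Tuesday of November 2025: 2025-11-18.
December 2025 — 3rd Tuesday is 2025-12-16.

2025-12-16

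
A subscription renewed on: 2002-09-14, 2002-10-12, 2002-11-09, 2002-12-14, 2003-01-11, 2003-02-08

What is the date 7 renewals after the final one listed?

All dates are Saturdays, 28, 28, 35, 28, 28 days apart.
Specifically, the 2nd Saturday of each month.
March 2003 — 2nd Saturday is 2003-03-08.
2nd Saturday of April 2003: 2003-04-12.
2nd Saturday of May 2003: 2003-05-10.
2nd Saturday of June 2003: 2003-06-14.
2nd Saturday of July 2003: 2003-07-12.
2nd Saturday of August 2003: 2003-08-09.
September 2003 — 2nd Saturday is 2003-09-13.

2003-09-13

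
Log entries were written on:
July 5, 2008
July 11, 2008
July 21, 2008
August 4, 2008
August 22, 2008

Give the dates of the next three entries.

September 13, 2008; October 9, 2008; November 8, 2008

The spacing grows by 4 each time: 6, 10, 14, 18 days.
Next gap: 22 days. August 22, 2008 + 22 days = September 13, 2008.
Next gap: 26 days. September 13, 2008 + 26 days = October 9, 2008.
Next gap: 30 days. October 9, 2008 + 30 days = November 8, 2008.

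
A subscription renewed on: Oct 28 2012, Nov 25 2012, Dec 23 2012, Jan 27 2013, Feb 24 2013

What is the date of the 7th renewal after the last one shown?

Sep 22 2013

These are Sundays at 28- or 35-day spacing (28, 28, 35, 28).
The pattern: 4th Sunday of the month.
March 2013 — 4th Sunday is Mar 24 2013.
April 2013 — 4th Sunday is Apr 28 2013.
4th Sunday of May 2013: May 26 2013.
4th Sunday of June 2013: Jun 23 2013.
July 2013 — 4th Sunday is Jul 28 2013.
4th Sunday of August 2013: Aug 25 2013.
September 2013 — 4th Sunday is Sep 22 2013.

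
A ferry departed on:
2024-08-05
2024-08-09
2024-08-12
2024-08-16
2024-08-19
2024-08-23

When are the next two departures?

Gaps: 4, 3, 4, 3, 4 days — not constant, but cyclic with period 2.
The events fall on every Monday and Friday.
Next Monday: 2024-08-26.
The following Friday is 2024-08-30.

2024-08-26, 2024-08-30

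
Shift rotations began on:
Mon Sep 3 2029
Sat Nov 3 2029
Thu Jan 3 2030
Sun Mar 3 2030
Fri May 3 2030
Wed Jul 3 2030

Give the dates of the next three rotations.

Each date is the 3rd; the gaps (61, 61, 59, 61, 61) track the month lengths.
The rule is the 3rd of every 2 months.
Next: September 2030 → Tue Sep 3 2030.
Next: November 2030 → Sun Nov 3 2030.
January 2031: Fri Jan 3 2031.

Tue Sep 3 2030, Sun Nov 3 2030, Fri Jan 3 2031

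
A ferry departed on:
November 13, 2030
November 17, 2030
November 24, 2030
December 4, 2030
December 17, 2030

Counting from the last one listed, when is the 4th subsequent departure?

Gaps: 4, 7, 10, 13 days — each gap is 3 larger than the previous one.
Next gap: 16 days. December 17, 2030 + 16 days = January 2, 2031.
Next gap: 19 days. January 2, 2031 + 19 days = January 21, 2031.
Next gap: 22 days. January 21, 2031 + 22 days = February 12, 2031.
Next gap: 25 days. February 12, 2031 + 25 days = March 9, 2031.

March 9, 2031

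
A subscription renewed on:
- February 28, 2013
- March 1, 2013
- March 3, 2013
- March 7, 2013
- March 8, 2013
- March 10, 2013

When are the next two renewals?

Gaps: 1, 2, 4, 1, 2 days — not constant, but cyclic with period 3.
The events fall on every Thursday, Friday and Sunday.
Next Thursday: March 14, 2013.
The following Friday is March 15, 2013.

March 14, 2013; March 15, 2013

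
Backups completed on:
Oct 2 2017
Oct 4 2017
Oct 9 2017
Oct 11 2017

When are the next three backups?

Oct 16 2017, Oct 18 2017, Oct 23 2017

Every event lands on a Monday or Wednesday (gaps cycle 2, 5, 2).
So the schedule is: every Monday and Wednesday.
The following Monday is Oct 16 2017.
Next Wednesday: Oct 18 2017.
The following Monday is Oct 23 2017.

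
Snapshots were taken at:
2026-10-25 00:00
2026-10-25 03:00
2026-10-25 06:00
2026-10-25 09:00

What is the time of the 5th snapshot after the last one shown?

Spacing: 3, 3, 3 h — constant 3 h.
2026-10-25 09:00 + 3 h = 2026-10-25 12:00.
2026-10-25 12:00 + 3 h = 2026-10-25 15:00.
2026-10-25 15:00 + 3 h = 2026-10-25 18:00.
2026-10-25 18:00 + 3 h = 2026-10-25 21:00.
2026-10-25 21:00 + 3 h = 2026-10-26 00:00.

2026-10-26 00:00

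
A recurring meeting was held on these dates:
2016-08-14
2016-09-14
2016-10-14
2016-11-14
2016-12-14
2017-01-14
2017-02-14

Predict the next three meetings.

2017-03-14, 2017-04-14, 2017-05-14

Gaps: 31, 30, 31, 30, 31, 31 days — not constant. Every event is on the 14th of the month.
Pattern: the 14th of each month.
March 2017: 2017-03-14.
Next: April 2017 → 2017-04-14.
Next: May 2017 → 2017-05-14.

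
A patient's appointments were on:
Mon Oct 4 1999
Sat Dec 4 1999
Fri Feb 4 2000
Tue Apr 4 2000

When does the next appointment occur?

Sun Jun 4 2000

Gaps: 61, 62, 60 days — not constant. Every event is on the 4th of the month.
Pattern: the 4th of every 2 months.
Next: June 2000 → Sun Jun 4 2000.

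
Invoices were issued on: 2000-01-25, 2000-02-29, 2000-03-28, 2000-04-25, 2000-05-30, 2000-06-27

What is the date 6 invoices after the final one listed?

These are Tuesdays with 35, 28, 28, 35, 28-day gaps.
Each is the final Tuesday of its month — 2000-02-29 is past the 28th, so '4th Tuesday' doesn't fit.
July 2000 ends with Tuesday 2000-07-25.
Last Tuesday of August 2000: 2000-08-29.
September 2000 ends with Tuesday 2000-09-26.
October 2000 ends with Tuesday 2000-10-31.
Last Tuesday of November 2000: 2000-11-28.
December 2000 ends with Tuesday 2000-12-26.

2000-12-26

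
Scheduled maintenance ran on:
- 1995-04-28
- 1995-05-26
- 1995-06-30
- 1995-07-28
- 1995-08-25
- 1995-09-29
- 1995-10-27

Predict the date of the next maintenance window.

All Fridays; the gaps (28, 35, 28, 28, 35, 28) vary with month length.
This is the last Friday of each month.
Last Friday of November 1995: 1995-11-24.

1995-11-24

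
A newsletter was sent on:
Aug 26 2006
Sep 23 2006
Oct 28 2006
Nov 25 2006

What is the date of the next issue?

Dec 23 2006

All dates are Saturdays, 28, 35, 28 days apart.
Specifically, the 4th Saturday of each month.
4th Saturday of December 2006: Dec 23 2006.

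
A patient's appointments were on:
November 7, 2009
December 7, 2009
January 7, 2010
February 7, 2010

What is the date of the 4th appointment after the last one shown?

June 7, 2010

The day-of-month is always 7 (30, 31, 31 days between events).
So this recurs on the 7th of each month.
Next: March 2010 → March 7, 2010.
April 2010: April 7, 2010.
Next: May 2010 → May 7, 2010.
June 2010: June 7, 2010.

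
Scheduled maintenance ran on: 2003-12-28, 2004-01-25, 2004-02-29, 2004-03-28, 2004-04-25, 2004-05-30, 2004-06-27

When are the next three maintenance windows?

2004-07-25, 2004-08-29, 2004-09-26

Every date is a Sunday; gaps 28, 35, 28, 28, 35, 28 days.
Each is the last Sunday of its month (at least one falls on the 29th or later, ruling out '4th Sunday').
July 2004 ends with Sunday 2004-07-25.
Last Sunday of August 2004: 2004-08-29.
September 2004 ends with Sunday 2004-09-26.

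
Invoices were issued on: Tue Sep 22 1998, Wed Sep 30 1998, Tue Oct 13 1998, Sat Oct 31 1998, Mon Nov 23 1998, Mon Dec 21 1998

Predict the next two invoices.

Sat Jan 23 1999, Tue Mar 2 1999

The spacing grows by 5 each time: 8, 13, 18, 23, 28 days.
Next gap: 33 days. Mon Dec 21 1998 + 33 days = Sat Jan 23 1999.
Next gap: 38 days. Sat Jan 23 1999 + 38 days = Tue Mar 2 1999.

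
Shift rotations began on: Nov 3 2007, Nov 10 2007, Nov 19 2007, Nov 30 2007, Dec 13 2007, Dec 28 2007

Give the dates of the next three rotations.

The spacing grows by 2 each time: 7, 9, 11, 13, 15 days.
Next gap: 17 days. Dec 28 2007 + 17 days = Jan 14 2008.
Next gap: 19 days. Jan 14 2008 + 19 days = Feb 2 2008.
Next gap: 21 days. Feb 2 2008 + 21 days = Feb 23 2008.

Jan 14 2008, Feb 2 2008, Feb 23 2008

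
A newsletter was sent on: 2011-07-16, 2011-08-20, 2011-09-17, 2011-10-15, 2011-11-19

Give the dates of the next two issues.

These are Saturdays at 28- or 35-day spacing (35, 28, 28, 35).
The pattern: 3rd Saturday of the month.
3rd Saturday of December 2011: 2011-12-17.
January 2012 — 3rd Saturday is 2012-01-21.

2011-12-17, 2012-01-21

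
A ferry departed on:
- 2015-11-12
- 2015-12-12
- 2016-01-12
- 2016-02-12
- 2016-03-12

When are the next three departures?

The day-of-month is always 12 (30, 31, 31, 29 days between events).
So this recurs on the 12th of each month.
April 2016: 2016-04-12.
Next: May 2016 → 2016-05-12.
June 2016: 2016-06-12.

2016-04-12, 2016-05-12, 2016-06-12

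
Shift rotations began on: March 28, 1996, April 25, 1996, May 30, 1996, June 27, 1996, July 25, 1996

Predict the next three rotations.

These are Thursdays with 28, 35, 28, 28-day gaps.
Each is the final Thursday of its month — May 30, 1996 is past the 28th, so '4th Thursday' doesn't fit.
August 1996 ends with Thursday August 29, 1996.
Last Thursday of September 1996: September 26, 1996.
October 1996 ends with Thursday October 31, 1996.

August 29, 1996; September 26, 1996; October 31, 1996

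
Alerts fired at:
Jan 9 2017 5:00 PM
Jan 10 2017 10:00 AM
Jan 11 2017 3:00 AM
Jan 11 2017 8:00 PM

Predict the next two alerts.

Gaps: 17, 17, 17 hours — each event is 17 hours after the previous one.
Jan 11 2017 8:00 PM + 17 h = Jan 12 2017 1:00 PM.
Jan 12 2017 1:00 PM + 17 h = Jan 13 2017 6:00 AM.

Jan 12 2017 1:00 PM, Jan 13 2017 6:00 AM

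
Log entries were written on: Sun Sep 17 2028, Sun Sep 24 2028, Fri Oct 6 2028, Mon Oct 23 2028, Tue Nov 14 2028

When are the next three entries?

Mon Dec 11 2028, Fri Jan 12 2029, Sun Feb 18 2029

Gaps: 7, 12, 17, 22 days — each gap is 5 larger than the previous one.
Next gap: 27 days. Tue Nov 14 2028 + 27 days = Mon Dec 11 2028.
Next gap: 32 days. Mon Dec 11 2028 + 32 days = Fri Jan 12 2029.
Next gap: 37 days. Fri Jan 12 2029 + 37 days = Sun Feb 18 2029.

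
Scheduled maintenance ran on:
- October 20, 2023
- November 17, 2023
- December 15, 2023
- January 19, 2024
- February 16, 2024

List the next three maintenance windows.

These are Fridays at 28- or 35-day spacing (28, 28, 35, 28).
The pattern: 3rd Friday of the month.
3rd Friday of March 2024: March 15, 2024.
3rd Friday of April 2024: April 19, 2024.
3rd Friday of May 2024: May 17, 2024.

March 15, 2024; April 19, 2024; May 17, 2024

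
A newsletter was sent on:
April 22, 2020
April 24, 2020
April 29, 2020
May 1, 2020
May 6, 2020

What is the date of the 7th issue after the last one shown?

Every event lands on a Wednesday or Friday (gaps cycle 2, 5, 2, 5).
So the schedule is: every Wednesday and Friday.
The following Friday is May 8, 2020.
Next Wednesday: May 13, 2020.
Next Friday: May 15, 2020.
Next Wednesday: May 20, 2020.
Next Friday: May 22, 2020.
Next Wednesday: May 27, 2020.
The following Friday is May 29, 2020.

May 29, 2020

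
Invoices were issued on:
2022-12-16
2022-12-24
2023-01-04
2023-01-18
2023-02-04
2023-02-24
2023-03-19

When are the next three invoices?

Gaps: 8, 11, 14, 17, 20, 23 days — each gap is 3 larger than the previous one.
Next gap: 26 days. 2023-03-19 + 26 days = 2023-04-14.
Next gap: 29 days. 2023-04-14 + 29 days = 2023-05-13.
Next gap: 32 days. 2023-05-13 + 32 days = 2023-06-14.

2023-04-14, 2023-05-13, 2023-06-14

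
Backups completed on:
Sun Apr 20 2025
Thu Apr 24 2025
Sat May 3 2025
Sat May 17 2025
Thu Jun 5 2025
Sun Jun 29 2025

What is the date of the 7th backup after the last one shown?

Sun May 3 2026

The spacing grows by 5 each time: 4, 9, 14, 19, 24 days.
Next gap: 29 days. Sun Jun 29 2025 + 29 days = Mon Jul 28 2025.
Next gap: 34 days. Mon Jul 28 2025 + 34 days = Sun Aug 31 2025.
Next gap: 39 days. Sun Aug 31 2025 + 39 days = Thu Oct 9 2025.
Next gap: 44 days. Thu Oct 9 2025 + 44 days = Sat Nov 22 2025.
Next gap: 49 days. Sat Nov 22 2025 + 49 days = Sat Jan 10 2026.
Next gap: 54 days. Sat Jan 10 2026 + 54 days = Thu Mar 5 2026.
Next gap: 59 days. Thu Mar 5 2026 + 59 days = Sun May 3 2026.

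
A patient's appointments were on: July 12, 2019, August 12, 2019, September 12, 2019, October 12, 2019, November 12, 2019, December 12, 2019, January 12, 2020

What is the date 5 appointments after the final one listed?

Gaps: 31, 31, 30, 31, 30, 31 days — not constant. Every event is on the 12th of the month.
Pattern: the 12th of each month.
February 2020: February 12, 2020.
March 2020: March 12, 2020.
April 2020: April 12, 2020.
May 2020: May 12, 2020.
Next: June 2020 → June 12, 2020.

June 12, 2020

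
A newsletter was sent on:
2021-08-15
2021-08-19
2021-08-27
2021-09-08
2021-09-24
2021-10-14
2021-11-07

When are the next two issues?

The spacing grows by 4 each time: 4, 8, 12, 16, 20, 24 days.
Next gap: 28 days. 2021-11-07 + 28 days = 2021-12-05.
Next gap: 32 days. 2021-12-05 + 32 days = 2022-01-06.

2021-12-05, 2022-01-06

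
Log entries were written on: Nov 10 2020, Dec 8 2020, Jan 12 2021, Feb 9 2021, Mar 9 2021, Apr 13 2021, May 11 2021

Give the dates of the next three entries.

These are Tuesdays at 28- or 35-day spacing (28, 35, 28, 28, 35, 28).
The pattern: 2nd Tuesday of the month.
June 2021 — 2nd Tuesday is Jun 8 2021.
2nd Tuesday of July 2021: Jul 13 2021.
2nd Tuesday of August 2021: Aug 10 2021.

Jun 8 2021, Jul 13 2021, Aug 10 2021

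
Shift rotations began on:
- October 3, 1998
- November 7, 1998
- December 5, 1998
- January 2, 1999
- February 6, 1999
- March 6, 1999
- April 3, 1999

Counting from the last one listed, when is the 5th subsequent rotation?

September 4, 1999

All dates are Saturdays, 35, 28, 28, 35, 28, 28 days apart.
Specifically, the 1st Saturday of each month.
1st Saturday of May 1999: May 1, 1999.
1st Saturday of June 1999: June 5, 1999.
1st Saturday of July 1999: July 3, 1999.
1st Saturday of August 1999: August 7, 1999.
1st Saturday of September 1999: September 4, 1999.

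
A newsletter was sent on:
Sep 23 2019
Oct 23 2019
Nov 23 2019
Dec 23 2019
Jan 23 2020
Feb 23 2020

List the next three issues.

The day-of-month is always 23 (30, 31, 30, 31, 31 days between events).
So this recurs on the 23rd of each month.
Next: March 2020 → Mar 23 2020.
Next: April 2020 → Apr 23 2020.
May 2020: May 23 2020.

Mar 23 2020, Apr 23 2020, May 23 2020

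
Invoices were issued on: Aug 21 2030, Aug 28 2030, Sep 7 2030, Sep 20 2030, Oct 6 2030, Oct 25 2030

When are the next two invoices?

Intervals are 7, 10, 13, 16, 19 days — an arithmetic progression with common difference 3.
Next gap: 22 days. Oct 25 2030 + 22 days = Nov 16 2030.
Next gap: 25 days. Nov 16 2030 + 25 days = Dec 11 2030.

Nov 16 2030, Dec 11 2030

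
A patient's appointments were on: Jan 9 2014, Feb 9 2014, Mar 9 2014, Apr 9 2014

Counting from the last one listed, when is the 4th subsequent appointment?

Aug 9 2014

The day-of-month is always 9 (31, 28, 31 days between events).
So this recurs on the 9th of each month.
Next: May 2014 → May 9 2014.
Next: June 2014 → Jun 9 2014.
July 2014: Jul 9 2014.
August 2014: Aug 9 2014.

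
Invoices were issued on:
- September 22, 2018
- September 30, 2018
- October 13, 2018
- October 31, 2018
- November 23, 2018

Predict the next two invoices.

The spacing grows by 5 each time: 8, 13, 18, 23 days.
Next gap: 28 days. November 23, 2018 + 28 days = December 21, 2018.
Next gap: 33 days. December 21, 2018 + 33 days = January 23, 2019.

December 21, 2018; January 23, 2019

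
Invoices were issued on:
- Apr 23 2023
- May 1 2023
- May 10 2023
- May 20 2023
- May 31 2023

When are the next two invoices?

Gaps: 8, 9, 10, 11 days — each gap is 1 larger than the previous one.
Next gap: 12 days. May 31 2023 + 12 days = Jun 12 2023.
Next gap: 13 days. Jun 12 2023 + 13 days = Jun 25 2023.

Jun 12 2023, Jun 25 2023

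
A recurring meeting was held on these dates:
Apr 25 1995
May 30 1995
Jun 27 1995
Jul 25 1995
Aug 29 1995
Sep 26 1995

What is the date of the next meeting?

Oct 31 1995

These are Tuesdays with 35, 28, 28, 35, 28-day gaps.
Each is the final Tuesday of its month — May 30 1995 is past the 28th, so '4th Tuesday' doesn't fit.
Last Tuesday of October 1995: Oct 31 1995.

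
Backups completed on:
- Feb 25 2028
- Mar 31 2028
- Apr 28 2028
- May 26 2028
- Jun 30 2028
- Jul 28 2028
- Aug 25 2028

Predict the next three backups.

Sep 29 2028, Oct 27 2028, Nov 24 2028

Every date is a Friday; gaps 35, 28, 28, 35, 28, 28 days.
Each is the last Friday of its month (at least one falls on the 29th or later, ruling out '4th Friday').
Last Friday of September 2028: Sep 29 2028.
October 2028 ends with Friday Oct 27 2028.
November 2028 ends with Friday Nov 24 2028.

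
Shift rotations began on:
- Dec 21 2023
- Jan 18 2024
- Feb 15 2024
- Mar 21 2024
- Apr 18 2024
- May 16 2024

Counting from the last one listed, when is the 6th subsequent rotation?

Nov 21 2024

These are Thursdays at 28- or 35-day spacing (28, 28, 35, 28, 28).
The pattern: 3rd Thursday of the month.
June 2024 — 3rd Thursday is Jun 20 2024.
3rd Thursday of July 2024: Jul 18 2024.
3rd Thursday of August 2024: Aug 15 2024.
3rd Thursday of September 2024: Sep 19 2024.
October 2024 — 3rd Thursday is Oct 17 2024.
November 2024 — 3rd Thursday is Nov 21 2024.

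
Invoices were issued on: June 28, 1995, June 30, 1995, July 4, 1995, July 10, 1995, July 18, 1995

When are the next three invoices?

July 28, 1995; August 9, 1995; August 23, 1995

Gaps: 2, 4, 6, 8 days — each gap is 2 larger than the previous one.
Next gap: 10 days. July 18, 1995 + 10 days = July 28, 1995.
Next gap: 12 days. July 28, 1995 + 12 days = August 9, 1995.
Next gap: 14 days. August 9, 1995 + 14 days = August 23, 1995.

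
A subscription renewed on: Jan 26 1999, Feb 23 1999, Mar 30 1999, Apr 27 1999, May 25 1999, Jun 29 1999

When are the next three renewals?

Jul 27 1999, Aug 31 1999, Sep 28 1999

All Tuesdays; the gaps (28, 35, 28, 28, 35) vary with month length.
This is the last Tuesday of each month.
Last Tuesday of July 1999: Jul 27 1999.
Last Tuesday of August 1999: Aug 31 1999.
Last Tuesday of September 1999: Sep 28 1999.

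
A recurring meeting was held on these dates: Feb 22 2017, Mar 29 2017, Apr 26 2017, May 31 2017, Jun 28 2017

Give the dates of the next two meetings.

Jul 26 2017, Aug 30 2017

Every date is a Wednesday; gaps 35, 28, 35, 28 days.
Each is the last Wednesday of its month (at least one falls on the 29th or later, ruling out '4th Wednesday').
Last Wednesday of July 2017: Jul 26 2017.
Last Wednesday of August 2017: Aug 30 2017.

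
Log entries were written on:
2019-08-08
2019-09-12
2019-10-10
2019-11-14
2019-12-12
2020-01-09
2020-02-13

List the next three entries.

2020-03-12, 2020-04-09, 2020-05-14

Gaps: 35, 28, 35, 28, 28, 35 days — a mix of 28 and 35. Every date is a Thursday.
Each is the 2nd Thursday of its month.
March 2020 — 2nd Thursday is 2020-03-12.
2nd Thursday of April 2020: 2020-04-09.
May 2020 — 2nd Thursday is 2020-05-14.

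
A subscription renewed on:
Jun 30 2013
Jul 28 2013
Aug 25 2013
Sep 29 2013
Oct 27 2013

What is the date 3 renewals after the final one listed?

Every date is a Sunday; gaps 28, 28, 35, 28 days.
Each is the last Sunday of its month (at least one falls on the 29th or later, ruling out '4th Sunday').
Last Sunday of November 2013: Nov 24 2013.
Last Sunday of December 2013: Dec 29 2013.
January 2014 ends with Sunday Jan 26 2014.

Jan 26 2014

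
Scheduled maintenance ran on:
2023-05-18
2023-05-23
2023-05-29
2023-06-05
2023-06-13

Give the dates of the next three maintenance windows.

Gaps: 5, 6, 7, 8 days — each gap is 1 larger than the previous one.
Next gap: 9 days. 2023-06-13 + 9 days = 2023-06-22.
Next gap: 10 days. 2023-06-22 + 10 days = 2023-07-02.
Next gap: 11 days. 2023-07-02 + 11 days = 2023-07-13.

2023-06-22, 2023-07-02, 2023-07-13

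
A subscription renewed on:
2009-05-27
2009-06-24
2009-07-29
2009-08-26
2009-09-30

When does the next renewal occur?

These are Wednesdays with 28, 35, 28, 35-day gaps.
Each is the final Wednesday of its month — 2009-07-29 is past the 28th, so '4th Wednesday' doesn't fit.
Last Wednesday of October 2009: 2009-10-28.

2009-10-28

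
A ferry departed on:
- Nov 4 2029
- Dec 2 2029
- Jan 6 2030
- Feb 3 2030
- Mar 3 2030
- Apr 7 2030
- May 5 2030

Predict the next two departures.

Jun 2 2030, Jul 7 2030

Gaps: 28, 35, 28, 28, 35, 28 days — a mix of 28 and 35. Every date is a Sunday.
Each is the 1st Sunday of its month.
1st Sunday of June 2030: Jun 2 2030.
July 2030 — 1st Sunday is Jul 7 2030.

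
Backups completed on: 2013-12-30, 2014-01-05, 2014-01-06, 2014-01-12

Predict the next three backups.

2014-01-13, 2014-01-19, 2014-01-20

The gap pattern 6, 1, 6 repeats every 2 events.
These are the Mondays and Sundays of each week.
Next Monday: 2014-01-13.
The following Sunday is 2014-01-19.
Next Monday: 2014-01-20.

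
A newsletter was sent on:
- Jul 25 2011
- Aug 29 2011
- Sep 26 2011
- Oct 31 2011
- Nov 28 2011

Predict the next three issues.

Dec 26 2011, Jan 30 2012, Feb 27 2012

All Mondays; the gaps (35, 28, 35, 28) vary with month length.
This is the last Monday of each month.
Last Monday of December 2011: Dec 26 2011.
Last Monday of January 2012: Jan 30 2012.
Last Monday of February 2012: Feb 27 2012.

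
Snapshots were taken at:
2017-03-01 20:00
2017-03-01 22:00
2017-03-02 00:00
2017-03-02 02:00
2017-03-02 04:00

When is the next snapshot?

The interval is a steady 2 hours (2, 2, 2, 2).
2017-03-02 04:00 + 2 h = 2017-03-02 06:00.

2017-03-02 06:00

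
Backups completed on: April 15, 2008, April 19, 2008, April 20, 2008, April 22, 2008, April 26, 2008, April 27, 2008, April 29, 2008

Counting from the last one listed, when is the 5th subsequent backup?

Gaps: 4, 1, 2, 4, 1, 2 days — not constant, but cyclic with period 3.
The events fall on every Tuesday, Saturday and Sunday.
Next Saturday: May 3, 2008.
Next Sunday: May 4, 2008.
The following Tuesday is May 6, 2008.
The following Saturday is May 10, 2008.
The following Sunday is May 11, 2008.

May 11, 2008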